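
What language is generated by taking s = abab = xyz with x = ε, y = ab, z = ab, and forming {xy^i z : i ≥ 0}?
{xy^i z : i ≥ 0} = {(ab)^(i+1) : i ≥ 0} = {ab, abab, ababab, ...}

With x = ε, y = ab, z = ab: Pumping 'ab' gives strings of alternating a's and b's.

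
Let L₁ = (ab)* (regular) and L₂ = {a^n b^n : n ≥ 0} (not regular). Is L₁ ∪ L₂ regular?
No — L₁ ∪ L₂ is not regular.

Let U = (ab)* ∪ {a^n b^n}. If U were regular, then U ∩ aa*bb* would be regular (closure under intersection with a regular language). But (ab)* ∩ aa*bb* = {ab} and {a^n b^n} ∩ aa*bb* = {a^n b^n : n ≥ 1}, so U ∩ aa*bb* = {a^n b^n : n ≥ 1}, which is not regular. Hence U is not regular.

Note that the bare facts "L₁ regular, L₂ non-regular" do not settle the question by themselves: the closure of regular languages under ∪, ∩, complement and difference applies only when BOTH operands are regular. With a non-regular operand the result can come out regular or non-regular depending on the specific languages, so one has to work out L₁ ∪ L₂ for this particular pair, as above.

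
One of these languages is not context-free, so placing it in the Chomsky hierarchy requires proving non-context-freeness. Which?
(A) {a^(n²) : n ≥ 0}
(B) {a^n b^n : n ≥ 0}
(A) {a^(n²) : n ≥ 0}

(A) {a^(n²) : n ≥ 0} requires the CFL pumping lemma.

- {a^n b^n : n ≥ 0} is context-free (but not regular)
  • Can be shown non-regular with the regular pumping lemma
  • After pumping, the number of a's and b's become unequal

- {a^(n²) : n ≥ 0} is NOT context-free
  • Requires the CFL pumping lemma to prove
  • Gaps between squares grow unboundedly

The CFL pumping lemma is "stronger" in that it can prove non-membership
in the larger class of context-free languages.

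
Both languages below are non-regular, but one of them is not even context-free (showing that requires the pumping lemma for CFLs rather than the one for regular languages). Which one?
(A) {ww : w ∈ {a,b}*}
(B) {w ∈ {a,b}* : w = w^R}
(A) {ww : w ∈ {a,b}*}

(A) {ww : w ∈ {a,b}*} requires the CFL pumping lemma.

- {w ∈ {a,b}* : w = w^R} is context-free (but not regular)
  • Can be shown non-regular with the regular pumping lemma
  • After pumping, the string is no longer symmetric

- {ww : w ∈ {a,b}*} is NOT context-free
  • Requires the CFL pumping lemma to prove
  • Even a PDA cannot compare two arbitrary halves symbol by symbol; CFL pumping on a^p b^p a^p b^p fails

The CFL pumping lemma is "stronger" in that it can prove non-membership
in the larger class of context-free languages.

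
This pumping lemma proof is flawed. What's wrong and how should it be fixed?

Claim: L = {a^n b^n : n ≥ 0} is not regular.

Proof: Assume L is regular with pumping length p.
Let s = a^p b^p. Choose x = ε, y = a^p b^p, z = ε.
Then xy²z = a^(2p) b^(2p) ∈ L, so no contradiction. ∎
Error: The decomposition violates |xy| ≤ p. With y = a^p b^p, |xy| = |y| = 2p > p. (The proof also miscomputes xy²z, which would be a^p b^p a^p b^p rather than a^(2p) b^(2p), and it wrongly treats one harmless decomposition as settling the matter — the prover does not get to choose the decomposition.)

Correction: The pumping lemma requires |xy| ≤ p, and the argument must handle every decomposition satisfying |xy| ≤ p, |y| ≥ 1. Since s starts with p a's, any such y consists only of a's, say y = a^k with k ≥ 1. Then xy²z = a^(p+k) b^p has unequal numbers of a's and b's, so xy²z ∉ L — the required contradiction.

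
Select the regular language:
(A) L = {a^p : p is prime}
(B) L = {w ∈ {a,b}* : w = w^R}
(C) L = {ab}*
(C) {ab}*

(C) L = {ab}* is regular.

This can be recognized by a finite automaton (DFA/NFA).
Regular expressions like {ab}* define regular languages.

The other choices are not regular:
- {a^p : p is prime}: After pumping, the length becomes composite
- {w ∈ {a,b}* : w = w^R}: After pumping, the string is no longer symmetric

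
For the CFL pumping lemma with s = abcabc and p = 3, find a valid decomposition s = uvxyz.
u='ab', v='c', x='a', y='b', z='c'

For s = abcabc with pumping length p = 3:

One valid decomposition:
- u = 'ab'
- v = 'c'
- x = 'a'
- y = 'b'
- z = 'c'

Verification:
- uvxyz = 'ab' + 'c' + 'a' + 'b' + 'c' = abcabc ✓
- |vxy| = |'cab'| = 3 ≤ 3 ✓
- |vy| = |'cb'| = 2 > 0 ✓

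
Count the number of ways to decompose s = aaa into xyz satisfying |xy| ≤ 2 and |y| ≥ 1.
3

For s = 'aaa' with pumping length p = 2:

Constraints: |xy| ≤ 2, |y| > 0

Valid decompositions (|xy| ≤ p, |y| ≥ 1):
  • x='', y='a', z='aa'
  • x='a', y='a', z='a'
  • x='', y='aa', z='a'

Total count: 3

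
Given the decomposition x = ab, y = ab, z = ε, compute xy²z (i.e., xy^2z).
ababab

Given x = 'ab', y = 'ab', z = '' and i = 2:

xy^2z = x + y·y·...·y (2 times) + z
       = 'ab' + 'ab'^2 + ''
       = 'ab' + 'abab' + ''
       = 'ababab'

The pumped string is 'ababab' with length 6.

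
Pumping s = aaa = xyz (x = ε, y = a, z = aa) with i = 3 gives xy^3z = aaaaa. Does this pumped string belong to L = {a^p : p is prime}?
Yes

xy³z = ε · aaa · aa = aaaaa.
aaaaa has length 5, which is prime, so it is in L.
(A single pumped string landing in L is not a contradiction by itself; a non-regularity proof needs some i for which xy^i z ∉ L, for every admissible decomposition.)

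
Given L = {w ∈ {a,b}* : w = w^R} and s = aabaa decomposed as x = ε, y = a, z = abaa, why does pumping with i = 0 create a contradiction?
xy⁰z = abaa ∉ L

Pumping with i = 0 replaces y = a by y⁰ = ε:
- Original: s = xyz = aabaa; aabaa reversed is aabaa, the same string, so it is a palindrome and is in L
- Pumped: xy⁰z = ε · ε · abaa = abaa
- abaa reversed is aaba ≠ abaa, so it is not a palindrome and is not in L

The pumping lemma would require xy⁰z ∈ L, so this decomposition yields a contradiction.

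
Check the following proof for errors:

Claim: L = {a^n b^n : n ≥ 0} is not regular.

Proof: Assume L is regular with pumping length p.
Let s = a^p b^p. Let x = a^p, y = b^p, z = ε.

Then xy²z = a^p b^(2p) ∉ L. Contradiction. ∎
The proof is INCORRECT.

Error: The decomposition violates |xy| ≤ p.
With x = a^p and y = b^p, we have |xy| = 2p > p.
The pumping lemma requires |xy| ≤ p, so y must be within the first p characters.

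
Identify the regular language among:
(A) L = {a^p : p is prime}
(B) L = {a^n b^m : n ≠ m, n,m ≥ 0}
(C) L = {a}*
(C) {a}*

(C) L = {a}* is regular.

This can be recognized by a finite automaton (DFA/NFA).
Regular expressions like {a}* define regular languages.

The other choices are not regular:
- {a^n b^m : n ≠ m, n,m ≥ 0}: After pumping a's, we can make n = m
- {a^p : p is prime}: After pumping, the length becomes composite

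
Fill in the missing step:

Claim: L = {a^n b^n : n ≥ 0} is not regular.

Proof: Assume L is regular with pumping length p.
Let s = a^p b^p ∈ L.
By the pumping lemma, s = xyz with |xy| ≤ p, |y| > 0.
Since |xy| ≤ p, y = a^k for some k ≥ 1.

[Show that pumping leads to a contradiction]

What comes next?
Consider xy²z = a^(p+k) b^p.

Since k ≥ 1, we have p + k > p.
So xy²z has more a's than b's: (p+k) a's vs p b's.
This means xy²z ∉ L because a^n b^n requires equal counts.

This contradicts the pumping lemma which states xy²z ∈ L.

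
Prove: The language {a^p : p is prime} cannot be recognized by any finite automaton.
Assume for contradiction that L is regular, and let p ≥ 1 be the pumping length given by the pumping lemma.
Choose a prime q with q ≥ p (one exists because there are infinitely many primes) and let s = a^q. Then s ∈ L and |s| = q ≥ p.
By the pumping lemma, s = xyz for some x, y, z with |xy| ≤ p, |y| ≥ 1, and xy^i z ∈ L for every i ≥ 0.
Here y = a^k for some k with 1 ≤ k ≤ p, and xy^i z = a^(q + (i − 1)k) for every i ≥ 0.

Take i = q + 1: |xy^(q+1) z| = q + qk = q(k + 1).
Both factors satisfy q ≥ 2 and k + 1 ≥ 2, so q(k + 1) is composite, and xy^(q+1) z ∉ L.

This contradicts the pumping lemma, which requires xy^i z ∈ L for all i ≥ 0.
Hence L = {a^p : p is prime} is not regular. ∎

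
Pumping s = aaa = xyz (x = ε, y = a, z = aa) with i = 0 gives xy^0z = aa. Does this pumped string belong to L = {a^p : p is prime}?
Yes

xy⁰z = ε · ε · aa = aa.
aa has length 2, which is prime, so it is in L.
(A single pumped string landing in L is not a contradiction by itself; a non-regularity proof needs some i for which xy^i z ∉ L, for every admissible decomposition.)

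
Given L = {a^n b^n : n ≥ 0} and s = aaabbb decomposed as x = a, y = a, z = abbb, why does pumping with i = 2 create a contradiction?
xy²z = aaaabbb ∉ L

Pumping with i = 2 replaces y = a by y² = aa:
- Original: s = xyz = aaabbb; aaabbb = a^3 b^3 has equal counts (3 = 3), so it is in L
- Pumped: xy²z = a · aa · abbb = aaaabbb
- aaaabbb has 4 a's and 3 b's; 4 ≠ 3, so it is not in L

The pumping lemma would require xy²z ∈ L, so this decomposition yields a contradiction.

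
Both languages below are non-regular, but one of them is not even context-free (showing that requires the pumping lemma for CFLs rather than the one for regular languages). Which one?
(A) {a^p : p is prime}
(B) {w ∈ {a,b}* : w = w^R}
(A) {a^p : p is prime}

(A) {a^p : p is prime} requires the CFL pumping lemma.

- {w ∈ {a,b}* : w = w^R} is context-free (but not regular)
  • Can be shown non-regular with the regular pumping lemma
  • After pumping, the string is no longer symmetric

- {a^p : p is prime} is NOT context-free
  • Requires the CFL pumping lemma to prove
  • The CFL pumping lemma also fails because prime gaps are unbounded

The CFL pumping lemma is "stronger" in that it can prove non-membership
in the larger class of context-free languages.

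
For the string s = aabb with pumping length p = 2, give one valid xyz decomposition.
x = '', y = 'aa', z = 'bb'

For s = aabb and p = 2, one valid decomposition is:
- x = '' (length 0)
- y = 'aa' (length 2)
- z = 'bb' (length 2)

Verification:
- xyz = '' + 'aa' + 'bb' = aabb ✓
- |xy| = 2 ≤ 2 ✓
- |y| = 2 > 0 ✓

All pumping lemma constraints are satisfied.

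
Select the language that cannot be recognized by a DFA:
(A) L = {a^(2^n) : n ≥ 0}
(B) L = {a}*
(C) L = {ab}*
(A) {a^(2^n) : n ≥ 0}

(A) L = {a^(2^n) : n ≥ 0} is NOT regular.

The pumping lemma can be used to prove this:
After pumping, length is no longer a power of 2

The other languages are regular because they can be recognized by finite automata.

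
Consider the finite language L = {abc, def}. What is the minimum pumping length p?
p = 4

For a finite language L, the pumping lemma holds vacuously if p > max|s| for s ∈ L.

The longest string in L = {abc, def} has length 3.
If p = 4, then no string s ∈ L has |s| ≥ p, so the condition is vacuously true.

The minimum pumping length is p = 4.

Why no smaller p works: for any p ≤ 3, the longest string s ∈ L has |s| = 3 ≥ p, so it would
have to be pumpable; but pumping up (i = 2, 3, ...) produces ever longer strings, which cannot all lie in the
finite language L. So the pumping property fails for every p ≤ 3.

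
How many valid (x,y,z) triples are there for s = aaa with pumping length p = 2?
3

For s = 'aaa' with pumping length p = 2:

Constraints: |xy| ≤ 2, |y| > 0

Valid decompositions (|xy| ≤ p, |y| ≥ 1):
  • x='', y='a', z='aa'
  • x='a', y='a', z='a'
  • x='', y='aa', z='a'

Total count: 3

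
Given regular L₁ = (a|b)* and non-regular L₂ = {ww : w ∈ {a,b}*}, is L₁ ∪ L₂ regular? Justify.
Yes — L₁ ∪ L₂ is regular.

{ww} ⊆ (a|b)*, so L₁ ∪ L₂ = (a|b)*, which is regular.

Note that the bare facts "L₁ regular, L₂ non-regular" do not settle the question by themselves: the closure of regular languages under ∪, ∩, complement and difference applies only when BOTH operands are regular. With a non-regular operand the result can come out regular or non-regular depending on the specific languages, so one has to work out L₁ ∪ L₂ for this particular pair, as above.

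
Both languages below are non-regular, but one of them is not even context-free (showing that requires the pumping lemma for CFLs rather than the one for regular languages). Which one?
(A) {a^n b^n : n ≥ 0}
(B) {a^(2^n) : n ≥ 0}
(B) {a^(2^n) : n ≥ 0}

(B) {a^(2^n) : n ≥ 0} requires the CFL pumping lemma.

- {a^n b^n : n ≥ 0} is context-free (but not regular)
  • Can be shown non-regular with the regular pumping lemma
  • After pumping, the number of a's and b's become unequal

- {a^(2^n) : n ≥ 0} is NOT context-free
  • Requires the CFL pumping lemma to prove
  • Gaps between powers of 2 grow exponentially

The CFL pumping lemma is "stronger" in that it can prove non-membership
in the larger class of context-free languages.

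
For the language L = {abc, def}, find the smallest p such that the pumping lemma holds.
p = 4

For a finite language L, the pumping lemma holds vacuously if p > max|s| for s ∈ L.

The longest string in L = {abc, def} has length 3.
If p = 4, then no string s ∈ L has |s| ≥ p, so the condition is vacuously true.

The minimum pumping length is p = 4.

Why no smaller p works: for any p ≤ 3, the longest string s ∈ L has |s| = 3 ≥ p, so it would
have to be pumpable; but pumping up (i = 2, 3, ...) produces ever longer strings, which cannot all lie in the
finite language L. So the pumping property fails for every p ≤ 3.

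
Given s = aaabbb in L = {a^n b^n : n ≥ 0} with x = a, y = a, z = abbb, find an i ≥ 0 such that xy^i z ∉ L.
i = 2

xy²z = a · aa · abbb = aaaabbb; aaaabbb has 4 a's and 3 b's; 4 ≠ 3, so it is not in L.
(Other choices also work, e.g. i = 0, 3; only i = 1 is guaranteed to stay in L since xy¹z = s.)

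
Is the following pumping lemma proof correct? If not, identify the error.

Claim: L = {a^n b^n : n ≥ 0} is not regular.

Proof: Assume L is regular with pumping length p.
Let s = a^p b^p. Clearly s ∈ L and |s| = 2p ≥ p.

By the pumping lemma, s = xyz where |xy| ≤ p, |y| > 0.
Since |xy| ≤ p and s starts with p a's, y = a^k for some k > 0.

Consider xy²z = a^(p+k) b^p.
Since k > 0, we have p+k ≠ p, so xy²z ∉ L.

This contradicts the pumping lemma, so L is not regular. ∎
The proof is correct.

This proof is valid because:
1. The string s = a^p b^p is correctly in L
2. The decomposition analysis is correct: y must consist only of a's
3. The contradiction is valid: pumping increases a's but not b's
4. The conclusion follows logically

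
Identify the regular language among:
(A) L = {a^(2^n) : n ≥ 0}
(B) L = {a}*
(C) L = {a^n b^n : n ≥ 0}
(B) {a}*

(B) L = {a}* is regular.

This can be recognized by a finite automaton (DFA/NFA).
Regular expressions like {a}* define regular languages.

The other choices are not regular:
- {a^n b^n : n ≥ 0}: After pumping, the number of a's and b's become unequal
- {a^(2^n) : n ≥ 0}: After pumping, length is no longer a power of 2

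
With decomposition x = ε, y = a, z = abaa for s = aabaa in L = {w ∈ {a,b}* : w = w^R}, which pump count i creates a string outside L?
i = 2

xy²z = ε · aa · abaa = aaabaa; aaabaa reversed is aabaaa ≠ aaabaa, so it is not a palindrome and is not in L.
(Other choices also work, e.g. i = 0, 3; only i = 1 is guaranteed to stay in L since xy¹z = s.)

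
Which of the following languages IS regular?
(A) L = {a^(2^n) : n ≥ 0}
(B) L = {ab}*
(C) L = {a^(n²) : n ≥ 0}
(B) {ab}*

(B) L = {ab}* is regular.

This can be recognized by a finite automaton (DFA/NFA).
Regular expressions like {ab}* define regular languages.

The other choices are not regular:
- {a^(2^n) : n ≥ 0}: After pumping, length is no longer a power of 2
- {a^(n²) : n ≥ 0}: After pumping, length is no longer a perfect square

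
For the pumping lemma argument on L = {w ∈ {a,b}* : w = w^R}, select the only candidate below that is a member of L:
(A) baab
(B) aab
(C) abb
(A) baab

The pumping lemma is applied to a string s that lies in L, so first check membership of each option:
- (A) baab reversed is baab, the same string, so it is a palindrome and is in L ✓
- (B) aab reversed is baa ≠ aab, so it is not a palindrome and is not in L ✗
- (C) abb reversed is bba ≠ abb, so it is not a palindrome and is not in L ✗

Only (A) baab is in L, so it is the only candidate that could play the role of s.
(In a complete proof one picks s in terms of the pumping length p so that |s| ≥ p is guaranteed; a fixed string like baab illustrates the shape of such an s.)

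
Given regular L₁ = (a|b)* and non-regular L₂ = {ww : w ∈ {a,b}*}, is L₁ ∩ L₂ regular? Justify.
No — L₁ ∩ L₂ is not regular.

(a|b)* is all strings over {a,b}, so L₁ ∩ L₂ = {ww : w ∈ {a,b}*} = L₂ itself, which is not regular (pump s = a^p b a^p b).

Note that the bare facts "L₁ regular, L₂ non-regular" do not settle the question by themselves: the closure of regular languages under ∪, ∩, complement and difference applies only when BOTH operands are regular. With a non-regular operand the result can come out regular or non-regular depending on the specific languages, so one has to work out L₁ ∩ L₂ for this particular pair, as above.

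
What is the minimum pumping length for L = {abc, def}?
p = 4

For a finite language L, the pumping lemma holds vacuously if p > max|s| for s ∈ L.

The longest string in L = {abc, def} has length 3.
If p = 4, then no string s ∈ L has |s| ≥ p, so the condition is vacuously true.

The minimum pumping length is p = 4.

Why no smaller p works: for any p ≤ 3, the longest string s ∈ L has |s| = 3 ≥ p, so it would
have to be pumpable; but pumping up (i = 2, 3, ...) produces ever longer strings, which cannot all lie in the
finite language L. So the pumping property fails for every p ≤ 3.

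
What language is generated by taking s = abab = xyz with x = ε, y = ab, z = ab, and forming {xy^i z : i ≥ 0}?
{xy^i z : i ≥ 0} = {(ab)^(i+1) : i ≥ 0} = {ab, abab, ababab, ...}

With x = ε, y = ab, z = ab: Pumping 'ab' gives strings of alternating a's and b's.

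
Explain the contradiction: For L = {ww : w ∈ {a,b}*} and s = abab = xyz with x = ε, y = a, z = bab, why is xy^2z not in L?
xy²z = aabab ∉ L

Pumping with i = 2 replaces y = a by y² = aa:
- Original: s = xyz = abab; abab splits into halves ab · ab, which are equal, so it is in L (w = ab)
- Pumped: xy²z = ε · aa · bab = aabab
- aabab has odd length 5, so it cannot be written as ww and is not in L

The pumping lemma would require xy²z ∈ L, so this decomposition yields a contradiction.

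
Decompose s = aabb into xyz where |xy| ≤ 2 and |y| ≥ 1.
x = 'a', y = 'a', z = 'bb'

For s = aabb and p = 2, one valid decomposition is:
- x = 'a' (length 1)
- y = 'a' (length 1)
- z = 'bb' (length 2)

Verification:
- xyz = 'a' + 'a' + 'bb' = aabb ✓
- |xy| = 2 ≤ 2 ✓
- |y| = 1 > 0 ✓

All pumping lemma constraints are satisfied.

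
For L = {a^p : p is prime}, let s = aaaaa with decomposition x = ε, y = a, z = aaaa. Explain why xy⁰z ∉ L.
xy⁰z = aaaa ∉ L

Pumping with i = 0 replaces y = a by y⁰ = ε:
- Original: s = xyz = aaaaa; aaaaa has length 5, which is prime, so it is in L
- Pumped: xy⁰z = ε · ε · aaaa = aaaa
- aaaa has length 4 = 2 × 2, which is not prime, so it is not in L

The pumping lemma would require xy⁰z ∈ L, so this decomposition yields a contradiction.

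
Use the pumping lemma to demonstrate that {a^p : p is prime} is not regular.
Assume for contradiction that L is regular, and let p ≥ 1 be the pumping length given by the pumping lemma.
Choose a prime q with q ≥ p (one exists because there are infinitely many primes) and let s = a^q. Then s ∈ L and |s| = q ≥ p.
By the pumping lemma, s = xyz for some x, y, z with |xy| ≤ p, |y| ≥ 1, and xy^i z ∈ L for every i ≥ 0.
Here y = a^k for some k with 1 ≤ k ≤ p, and xy^i z = a^(q + (i − 1)k) for every i ≥ 0.

Take i = q + 1: |xy^(q+1) z| = q + qk = q(k + 1).
Both factors satisfy q ≥ 2 and k + 1 ≥ 2, so q(k + 1) is composite, and xy^(q+1) z ∉ L.

This contradicts the pumping lemma, which requires xy^i z ∈ L for all i ≥ 0.
Hence L = {a^p : p is prime} is not regular. ∎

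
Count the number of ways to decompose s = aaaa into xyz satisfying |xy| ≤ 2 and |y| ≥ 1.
3

For s = 'aaaa' with pumping length p = 2:

Constraints: |xy| ≤ 2, |y| > 0

Valid decompositions (|xy| ≤ p, |y| ≥ 1):
  • x='', y='a', z='aaa'
  • x='a', y='a', z='aa'
  • x='', y='aa', z='aa'

Total count: 3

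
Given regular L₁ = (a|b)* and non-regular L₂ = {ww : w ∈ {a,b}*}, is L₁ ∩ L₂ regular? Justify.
No — L₁ ∩ L₂ is not regular.

(a|b)* is all strings over {a,b}, so L₁ ∩ L₂ = {ww : w ∈ {a,b}*} = L₂ itself, which is not regular (pump s = a^p b a^p b).

Note that the bare facts "L₁ regular, L₂ non-regular" do not settle the question by themselves: the closure of regular languages under ∪, ∩, complement and difference applies only when BOTH operands are regular. With a non-regular operand the result can come out regular or non-regular depending on the specific languages, so one has to work out L₁ ∩ L₂ for this particular pair, as above.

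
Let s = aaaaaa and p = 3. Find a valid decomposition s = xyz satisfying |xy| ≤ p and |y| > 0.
x = '', y = 'aa', z = 'aaaa'

For s = aaaaaa and p = 3, one valid decomposition is:
- x = '' (length 0)
- y = 'aa' (length 2)
- z = 'aaaa' (length 4)

Verification:
- xyz = '' + 'aa' + 'aaaa' = aaaaaa ✓
- |xy| = 2 ≤ 3 ✓
- |y| = 2 > 0 ✓

All pumping lemma constraints are satisfied.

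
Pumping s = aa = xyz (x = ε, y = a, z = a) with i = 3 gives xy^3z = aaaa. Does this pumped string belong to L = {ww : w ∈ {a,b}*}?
Yes

xy³z = ε · aaa · a = aaaa.
aaaa splits into halves aa · aa, which are equal, so it is in L (w = aa).
(A single pumped string landing in L is not a contradiction by itself; a non-regularity proof needs some i for which xy^i z ∉ L, for every admissible decomposition.)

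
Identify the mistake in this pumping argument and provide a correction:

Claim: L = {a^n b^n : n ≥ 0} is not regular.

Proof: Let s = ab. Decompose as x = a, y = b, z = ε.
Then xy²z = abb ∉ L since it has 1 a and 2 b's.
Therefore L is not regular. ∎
Error: The string s = ab might be shorter than the pumping length p.

Correction: Choose s = a^p b^p to ensure |s| ≥ p. Also, the decomposition is wrong: with |xy| ≤ p, y cannot include b's when s starts with p a's.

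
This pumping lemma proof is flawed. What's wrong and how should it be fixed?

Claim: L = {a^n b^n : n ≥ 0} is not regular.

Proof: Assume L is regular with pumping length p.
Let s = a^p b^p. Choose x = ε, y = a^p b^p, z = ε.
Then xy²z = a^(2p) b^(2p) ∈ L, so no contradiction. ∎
Error: The decomposition violates |xy| ≤ p. With y = a^p b^p, |xy| = |y| = 2p > p. (The proof also miscomputes xy²z, which would be a^p b^p a^p b^p rather than a^(2p) b^(2p), and it wrongly treats one harmless decomposition as settling the matter — the prover does not get to choose the decomposition.)

Correction: The pumping lemma requires |xy| ≤ p, and the argument must handle every decomposition satisfying |xy| ≤ p, |y| ≥ 1. Since s starts with p a's, any such y consists only of a's, say y = a^k with k ≥ 1. Then xy²z = a^(p+k) b^p has unequal numbers of a's and b's, so xy²z ∉ L — the required contradiction.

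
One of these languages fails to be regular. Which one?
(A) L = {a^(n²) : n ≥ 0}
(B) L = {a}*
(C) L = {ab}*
(A) {a^(n²) : n ≥ 0}

(A) L = {a^(n²) : n ≥ 0} is NOT regular.

The pumping lemma can be used to prove this:
After pumping, length is no longer a perfect square

The other languages are regular because they can be recognized by finite automata.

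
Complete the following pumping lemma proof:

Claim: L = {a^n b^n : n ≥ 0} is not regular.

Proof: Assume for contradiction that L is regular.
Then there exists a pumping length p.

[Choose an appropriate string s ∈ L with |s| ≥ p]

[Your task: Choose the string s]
s = a^p b^p

This string is in L (has equal a's and b's) and has length 2p ≥ p.
Any decomposition xyz with |xy| ≤ p means y consists only of a's,
so pumping will unbalance the counts.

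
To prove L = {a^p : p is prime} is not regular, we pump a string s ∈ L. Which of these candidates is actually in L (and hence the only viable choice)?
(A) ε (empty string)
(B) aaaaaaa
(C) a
(B) aaaaaaa

The pumping lemma is applied to a string s that lies in L, so first check membership of each option:
- (A) ε has length 0, which is not prime, so it is not in L ✗
- (B) aaaaaaa has length 7, which is prime, so it is in L ✓
- (C) a has length 1, which is not prime, so it is not in L ✗

Only (B) aaaaaaa is in L, so it is the only candidate that could play the role of s.
(In a complete proof one picks s in terms of the pumping length p so that |s| ≥ p is guaranteed; a fixed string like aaaaaaa illustrates the shape of such an s.)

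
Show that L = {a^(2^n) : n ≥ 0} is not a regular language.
Assume for contradiction that L is regular, and let p ≥ 1 be the pumping length given by the pumping lemma.
Choose s = a^(2^p). Then s ∈ L and |s| = 2^p ≥ p.
By the pumping lemma, s = xyz for some x, y, z with |xy| ≤ p, |y| ≥ 1, and xy^i z ∈ L for every i ≥ 0.
Here y = a^k for some k with 1 ≤ k ≤ |xy| ≤ p, and p < 2^p.

Take i = 2: |xy²z| = 2^p + k.
Now 2^p < 2^p + k ≤ 2^p + p < 2^p + 2^p = 2^(p+1).
So |xy²z| lies strictly between the consecutive powers of two 2^p and 2^(p+1), hence is not a power of 2, and xy²z ∉ L.

This contradicts the pumping lemma, which requires xy^i z ∈ L for all i ≥ 0.
Hence L = {a^(2^n) : n ≥ 0} is not regular. ∎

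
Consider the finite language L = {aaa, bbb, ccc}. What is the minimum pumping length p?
p = 4

For a finite language L, the pumping lemma holds vacuously if p > max|s| for s ∈ L.

The longest string in L = {aaa, bbb, ccc} has length 3.
If p = 4, then no string s ∈ L has |s| ≥ p, so the condition is vacuously true.

The minimum pumping length is p = 4.

Why no smaller p works: for any p ≤ 3, the longest string s ∈ L has |s| = 3 ≥ p, so it would
have to be pumpable; but pumping up (i = 2, 3, ...) produces ever longer strings, which cannot all lie in the
finite language L. So the pumping property fails for every p ≤ 3.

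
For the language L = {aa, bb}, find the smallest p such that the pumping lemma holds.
p = 3

For a finite language L, the pumping lemma holds vacuously if p > max|s| for s ∈ L.

The longest string in L = {aa, bb} has length 2.
If p = 3, then no string s ∈ L has |s| ≥ p, so the condition is vacuously true.

The minimum pumping length is p = 3.

Why no smaller p works: for any p ≤ 2, the longest string s ∈ L has |s| = 2 ≥ p, so it would
have to be pumpable; but pumping up (i = 2, 3, ...) produces ever longer strings, which cannot all lie in the
finite language L. So the pumping property fails for every p ≤ 2.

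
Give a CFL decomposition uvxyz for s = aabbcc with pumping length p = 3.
u='aa', v='b', x='b', y='c', z='c'

For s = aabbcc with pumping length p = 3:

One valid decomposition:
- u = 'aa'
- v = 'b'
- x = 'b'
- y = 'c'
- z = 'c'

Verification:
- uvxyz = 'aa' + 'b' + 'b' + 'c' + 'c' = aabbcc ✓
- |vxy| = |'bbc'| = 3 ≤ 3 ✓
- |vy| = |'bc'| = 2 > 0 ✓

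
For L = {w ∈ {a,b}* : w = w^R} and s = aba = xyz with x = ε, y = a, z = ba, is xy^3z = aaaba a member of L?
No

xy³z = ε · aaa · ba = aaaba.
aaaba reversed is abaaa ≠ aaaba, so it is not a palindrome and is not in L.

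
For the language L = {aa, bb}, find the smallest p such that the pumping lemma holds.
p = 3

For a finite language L, the pumping lemma holds vacuously if p > max|s| for s ∈ L.

The longest string in L = {aa, bb} has length 2.
If p = 3, then no string s ∈ L has |s| ≥ p, so the condition is vacuously true.

The minimum pumping length is p = 3.

Why no smaller p works: for any p ≤ 2, the longest string s ∈ L has |s| = 2 ≥ p, so it would
have to be pumpable; but pumping up (i = 2, 3, ...) produces ever longer strings, which cannot all lie in the
finite language L. So the pumping property fails for every p ≤ 2.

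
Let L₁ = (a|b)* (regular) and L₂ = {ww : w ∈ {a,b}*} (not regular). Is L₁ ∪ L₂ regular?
Yes — L₁ ∪ L₂ is regular.

{ww} ⊆ (a|b)*, so L₁ ∪ L₂ = (a|b)*, which is regular.

Note that the bare facts "L₁ regular, L₂ non-regular" do not settle the question by themselves: the closure of regular languages under ∪, ∩, complement and difference applies only when BOTH operands are regular. With a non-regular operand the result can come out regular or non-regular depending on the specific languages, so one has to work out L₁ ∪ L₂ for this particular pair, as above.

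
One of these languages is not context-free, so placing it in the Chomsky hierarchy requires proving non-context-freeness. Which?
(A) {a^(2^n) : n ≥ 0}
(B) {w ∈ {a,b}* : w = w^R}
(A) {a^(2^n) : n ≥ 0}

(A) {a^(2^n) : n ≥ 0} requires the CFL pumping lemma.

- {w ∈ {a,b}* : w = w^R} is context-free (but not regular)
  • Can be shown non-regular with the regular pumping lemma
  • After pumping, the string is no longer symmetric

- {a^(2^n) : n ≥ 0} is NOT context-free
  • Requires the CFL pumping lemma to prove
  • Gaps between powers of 2 grow exponentially

The CFL pumping lemma is "stronger" in that it can prove non-membership
in the larger class of context-free languages.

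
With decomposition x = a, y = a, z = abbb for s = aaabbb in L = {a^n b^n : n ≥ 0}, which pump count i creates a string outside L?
i = 2

xy²z = a · aa · abbb = aaaabbb; aaaabbb has 4 a's and 3 b's; 4 ≠ 3, so it is not in L.
(Other choices also work, e.g. i = 0, 3; only i = 1 is guaranteed to stay in L since xy¹z = s.)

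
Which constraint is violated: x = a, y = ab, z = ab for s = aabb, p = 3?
Violated: xyz = s

The decomposition x = a, y = ab, z = ab for s = aabb with p = 3
violates the constraint: xyz = s

xyz = 'a' + 'ab' + 'ab' = 'aabab' ≠ 'aabb' = s. The decomposition doesn't reconstruct s.

Pumping lemma constraints:
1. xyz = s (decomposition is valid)
2. |xy| ≤ p
3. |y| > 0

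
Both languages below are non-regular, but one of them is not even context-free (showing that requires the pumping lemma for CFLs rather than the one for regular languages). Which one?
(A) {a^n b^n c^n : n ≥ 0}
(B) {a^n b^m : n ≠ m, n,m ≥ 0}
(A) {a^n b^n c^n : n ≥ 0}

(A) {a^n b^n c^n : n ≥ 0} requires the CFL pumping lemma.

- {a^n b^m : n ≠ m, n,m ≥ 0} is context-free (but not regular)
  • Can be shown non-regular with the regular pumping lemma
  • After pumping a's, we can make n = m

- {a^n b^n c^n : n ≥ 0} is NOT context-free
  • Requires the CFL pumping lemma to prove
  • Cannot maintain three equal counts simultaneously

The CFL pumping lemma is "stronger" in that it can prove non-membership
in the larger class of context-free languages.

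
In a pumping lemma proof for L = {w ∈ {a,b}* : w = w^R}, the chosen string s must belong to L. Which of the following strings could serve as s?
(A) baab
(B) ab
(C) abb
(A) baab

The pumping lemma is applied to a string s that lies in L, so first check membership of each option:
- (A) baab reversed is baab, the same string, so it is a palindrome and is in L ✓
- (B) ab reversed is ba ≠ ab, so it is not a palindrome and is not in L ✗
- (C) abb reversed is bba ≠ abb, so it is not a palindrome and is not in L ✗

Only (A) baab is in L, so it is the only candidate that could play the role of s.
(In a complete proof one picks s in terms of the pumping length p so that |s| ≥ p is guaranteed; a fixed string like baab illustrates the shape of such an s.)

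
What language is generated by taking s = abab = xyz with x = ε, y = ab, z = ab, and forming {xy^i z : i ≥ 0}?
{xy^i z : i ≥ 0} = {(ab)^(i+1) : i ≥ 0} = {ab, abab, ababab, ...}

With x = ε, y = ab, z = ab: Pumping 'ab' gives strings of alternating a's and b's.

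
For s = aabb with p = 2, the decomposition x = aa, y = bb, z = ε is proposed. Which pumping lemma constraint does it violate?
Violated: |xy| ≤ p

The decomposition x = aa, y = bb, z = ε for s = aabb with p = 2
violates the constraint: |xy| ≤ p

|xy| = |aabb| = 4 > 2 = p. The decomposition puts too many characters in xy.

Pumping lemma constraints:
1. xyz = s (decomposition is valid)
2. |xy| ≤ p
3. |y| > 0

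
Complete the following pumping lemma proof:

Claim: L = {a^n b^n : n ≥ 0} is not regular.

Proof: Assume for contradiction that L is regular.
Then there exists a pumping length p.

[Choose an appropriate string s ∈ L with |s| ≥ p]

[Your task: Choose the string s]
s = a^p b^p

This string is in L (has equal a's and b's) and has length 2p ≥ p.
Any decomposition xyz with |xy| ≤ p means y consists only of a's,
so pumping will unbalance the counts.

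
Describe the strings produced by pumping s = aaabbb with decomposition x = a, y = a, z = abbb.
{xy^i z : i ≥ 0} = {a^(2+i) b^3 : i ≥ 0} = {aabbb, aaabbb, aaaabbb, ...}

With x = a, y = a, z = abbb: Starting with aaabbb and pumping the second 'a', we get strings with 2+i a's followed by 3 b's for i = 0, 1, 2, ...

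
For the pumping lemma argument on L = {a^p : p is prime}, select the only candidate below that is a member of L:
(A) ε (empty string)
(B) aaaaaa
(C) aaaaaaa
(C) aaaaaaa

The pumping lemma is applied to a string s that lies in L, so first check membership of each option:
- (A) ε has length 0, which is not prime, so it is not in L ✗
- (B) aaaaaa has length 6 = 2 × 3, which is not prime, so it is not in L ✗
- (C) aaaaaaa has length 7, which is prime, so it is in L ✓

Only (C) aaaaaaa is in L, so it is the only candidate that could play the role of s.
(In a complete proof one picks s in terms of the pumping length p so that |s| ≥ p is guaranteed; a fixed string like aaaaaaa illustrates the shape of such an s.)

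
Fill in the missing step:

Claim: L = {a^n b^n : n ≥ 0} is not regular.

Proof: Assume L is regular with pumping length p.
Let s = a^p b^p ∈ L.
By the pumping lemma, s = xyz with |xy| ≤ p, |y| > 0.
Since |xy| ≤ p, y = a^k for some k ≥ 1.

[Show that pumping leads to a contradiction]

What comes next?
Consider xy²z = a^(p+k) b^p.

Since k ≥ 1, we have p + k > p.
So xy²z has more a's than b's: (p+k) a's vs p b's.
This means xy²z ∉ L because a^n b^n requires equal counts.

This contradicts the pumping lemma which states xy²z ∈ L.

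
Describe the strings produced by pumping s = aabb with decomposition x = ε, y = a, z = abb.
{xy^i z : i ≥ 0} = {a^(i+1) b^2 : i ≥ 0} = {abb, aabb, aaabb, ...}

With x = ε, y = a, z = abb: Starting with aabb and pumping the first 'a' (z = abb keeps the second 'a'), we get strings with i+1 a's followed by 2 b's for i = 0, 1, 2, ...; note bb is not produced because z always contributes one a.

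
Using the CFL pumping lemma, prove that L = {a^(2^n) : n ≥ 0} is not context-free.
Assume for contradiction that L is context-free, and let p ≥ 1 be the pumping length given by the pumping lemma for CFLs.
Choose s = a^(2^p). Then s ∈ L and |s| = 2^p ≥ p.
By the CFL pumping lemma, s = uvxyz for some u, v, x, y, z with |vxy| ≤ p, |vy| ≥ 1, and uv^i xy^i z ∈ L for every i ≥ 0.
All symbols are a's, so only lengths matter: let k = |vy|, with 1 ≤ k ≤ |vxy| ≤ p < 2^p.

Take i = 2: |uv²xy²z| = 2^p + k, and 2^p < 2^p + k < 2^p + 2^p = 2^(p+1).
So the length lies strictly between consecutive powers of two and is not a power of 2; uv²xy²z ∉ L.

This contradicts the CFL pumping lemma, which requires uv^i xy^i z ∈ L for all i ≥ 0.
Hence L = {a^(2^n) : n ≥ 0} is not context-free. ∎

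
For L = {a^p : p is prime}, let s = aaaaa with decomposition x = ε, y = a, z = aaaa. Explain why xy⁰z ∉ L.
xy⁰z = aaaa ∉ L

Pumping with i = 0 replaces y = a by y⁰ = ε:
- Original: s = xyz = aaaaa; aaaaa has length 5, which is prime, so it is in L
- Pumped: xy⁰z = ε · ε · aaaa = aaaa
- aaaa has length 4 = 2 × 2, which is not prime, so it is not in L

The pumping lemma would require xy⁰z ∈ L, so this decomposition yields a contradiction.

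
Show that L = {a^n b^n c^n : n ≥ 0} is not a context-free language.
Assume for contradiction that L is context-free, and let p ≥ 1 be the pumping length given by the pumping lemma for CFLs.
Choose s = a^p b^p c^p. Then s ∈ L and |s| = 3p ≥ p.
By the CFL pumping lemma, s = uvxyz for some u, v, x, y, z with |vxy| ≤ p, |vy| ≥ 1, and uv^i xy^i z ∈ L for every i ≥ 0.

Because |vxy| ≤ p, the window vxy cannot contain both an a and a c: any substring of s containing both must include the entire block b^p plus at least one a and one c, so it has length ≥ p + 2 > p.
Hence at least one of the letters a, c does not occur in vy at all.

Take i = 0: the string uxz is obtained from s by deleting |vy| ≥ 1 symbols, so |uxz| = 3p − |vy| < 3p.
But the letter (a or c) that does not occur in vy still occurs exactly p times in uxz. Every string of L with exactly p copies of some letter is a^p b^p c^p, of length 3p. Since |uxz| < 3p, uxz ∉ L.

This contradicts the CFL pumping lemma, which requires uv^i xy^i z ∈ L for all i ≥ 0.
Hence L = {a^n b^n c^n : n ≥ 0} is not context-free. ∎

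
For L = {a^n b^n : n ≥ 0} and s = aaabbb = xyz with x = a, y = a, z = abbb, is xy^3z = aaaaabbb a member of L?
No

xy³z = a · aaa · abbb = aaaaabbb.
aaaaabbb has 5 a's and 3 b's; 5 ≠ 3, so it is not in L.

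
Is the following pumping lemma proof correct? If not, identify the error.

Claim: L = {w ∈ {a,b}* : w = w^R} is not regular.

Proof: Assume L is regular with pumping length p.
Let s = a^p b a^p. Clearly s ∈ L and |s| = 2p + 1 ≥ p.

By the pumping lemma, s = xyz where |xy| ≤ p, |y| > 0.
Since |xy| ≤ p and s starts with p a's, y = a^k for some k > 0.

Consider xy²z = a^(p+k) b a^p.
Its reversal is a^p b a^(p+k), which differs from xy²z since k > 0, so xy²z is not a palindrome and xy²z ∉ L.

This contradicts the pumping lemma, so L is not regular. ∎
The proof is correct.

This proof is valid because:
1. s = a^p b a^p is in L and is chosen in terms of p, so |s| ≥ p holds for every p
2. The decomposition analysis is correct: |xy| ≤ p forces y to lie inside the leading a's
3. The contradiction is valid: a^(p+k) b a^p has more a's before the b than after it, so it is not a palindrome
4. The conclusion follows logically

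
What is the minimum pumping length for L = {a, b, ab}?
p = 3

For a finite language L, the pumping lemma holds vacuously if p > max|s| for s ∈ L.

The longest string in L = {a, b, ab} has length 2.
If p = 3, then no string s ∈ L has |s| ≥ p, so the condition is vacuously true.

The minimum pumping length is p = 3.

Why no smaller p works: for any p ≤ 2, the longest string s ∈ L has |s| = 2 ≥ p, so it would
have to be pumpable; but pumping up (i = 2, 3, ...) produces ever longer strings, which cannot all lie in the
finite language L. So the pumping property fails for every p ≤ 2.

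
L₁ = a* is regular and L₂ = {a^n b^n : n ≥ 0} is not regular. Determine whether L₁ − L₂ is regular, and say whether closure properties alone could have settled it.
Yes — L₁ − L₂ is regular.

The only string of a* that lies in {a^n b^n} is ε, so L₁ − L₂ = a* − {ε} = a⁺ = aa*, which is regular.

Note that the bare facts "L₁ regular, L₂ non-regular" do not settle the question by themselves: the closure of regular languages under ∪, ∩, complement and difference applies only when BOTH operands are regular. With a non-regular operand the result can come out regular or non-regular depending on the specific languages, so one has to work out L₁ − L₂ for this particular pair, as above.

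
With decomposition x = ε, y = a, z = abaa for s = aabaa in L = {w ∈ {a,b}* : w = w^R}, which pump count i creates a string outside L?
i = 2

xy²z = ε · aa · abaa = aaabaa; aaabaa reversed is aabaaa ≠ aaabaa, so it is not a palindrome and is not in L.
(Other choices also work, e.g. i = 0, 3; only i = 1 is guaranteed to stay in L since xy¹z = s.)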